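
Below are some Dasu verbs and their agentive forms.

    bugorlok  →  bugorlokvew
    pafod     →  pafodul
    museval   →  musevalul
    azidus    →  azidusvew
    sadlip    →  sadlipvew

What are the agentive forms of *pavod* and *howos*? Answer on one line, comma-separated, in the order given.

Looking at the final consonant of each stem: -vew when the stem ends in a voiceless consonant (*bugorlok*, *azidus*, *sadlip*); -ul when the stem ends in a voiced consonant (*pafod*, *museval*).
Since the final consonant of *pavod* is /d/ (voiced), it takes -ul, giving *pavodul*.
*howos*: final consonant = /s/, voiceless → -vew → *howosvew*.

pavodul, howosvew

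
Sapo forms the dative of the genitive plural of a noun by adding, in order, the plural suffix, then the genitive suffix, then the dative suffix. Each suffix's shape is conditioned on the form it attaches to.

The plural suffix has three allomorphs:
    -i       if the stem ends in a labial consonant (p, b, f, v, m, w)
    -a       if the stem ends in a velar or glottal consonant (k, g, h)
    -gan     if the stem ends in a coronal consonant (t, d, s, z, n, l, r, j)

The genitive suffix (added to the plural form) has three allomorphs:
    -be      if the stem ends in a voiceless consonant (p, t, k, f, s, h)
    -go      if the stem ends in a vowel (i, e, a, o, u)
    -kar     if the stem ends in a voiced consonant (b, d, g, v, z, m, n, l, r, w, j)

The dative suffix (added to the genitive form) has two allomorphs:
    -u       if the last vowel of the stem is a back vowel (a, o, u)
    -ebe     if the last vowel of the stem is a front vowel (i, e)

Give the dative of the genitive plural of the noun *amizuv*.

Since the final consonant of *amizuv* is /v/ (labial), it takes -i, giving *amizuvi*.
The final sound of the plural form *amizuvi* is /i/, which is a vowel, so the genitive suffix is -go, giving *amizuvigo*.
The genitive form *amizuvigo* — last vowel /o/ (a back vowel) → -u → *amizuvigou*.

amizuvigou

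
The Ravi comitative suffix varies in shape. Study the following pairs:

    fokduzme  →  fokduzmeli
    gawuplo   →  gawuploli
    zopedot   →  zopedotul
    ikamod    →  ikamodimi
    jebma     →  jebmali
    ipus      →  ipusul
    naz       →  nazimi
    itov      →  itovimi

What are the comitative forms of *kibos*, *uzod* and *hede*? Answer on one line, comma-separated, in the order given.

kibosul, uzodimi, hedeli

Looking at the final sound of each stem: -ul when the stem ends in a voiceless consonant (*zopedot*, *ipus*); -imi when the stem ends in a voiced consonant (*ikamod*, *naz*, *itov*); -li when the stem ends in a vowel (*fokduzme*, *gawuplo*, *jebma*).
*kibos* — final sound /s/ (a voiceless consonant) → -ul → *kibosul*.
*uzod*: final sound = /d/, a voiced consonant → -imi → *uzodimi*.
Since the final sound of *hede* is /e/ (a vowel), it takes -li, giving *hedeli*.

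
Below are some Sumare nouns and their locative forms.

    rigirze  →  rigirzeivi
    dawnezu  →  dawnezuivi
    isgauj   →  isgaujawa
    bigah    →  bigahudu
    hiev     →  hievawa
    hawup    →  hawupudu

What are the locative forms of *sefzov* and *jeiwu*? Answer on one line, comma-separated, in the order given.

sefzovawa, jeiwuivi

The suffix is conditioned by the final sound: -udu when the stem ends in a voiceless consonant (*bigah*, *hawup*); -awa when the stem ends in a voiced consonant (*isgauj*, *hiev*); -ivi when the stem ends in a vowel (*rigirze*, *dawnezu*).
Since the final sound of *sefzov* is /v/ (a voiced consonant), it takes -awa, giving *sefzovawa*.
*jeiwu* — final sound /u/ (a vowel) → -ivi → *jeiwuivi*.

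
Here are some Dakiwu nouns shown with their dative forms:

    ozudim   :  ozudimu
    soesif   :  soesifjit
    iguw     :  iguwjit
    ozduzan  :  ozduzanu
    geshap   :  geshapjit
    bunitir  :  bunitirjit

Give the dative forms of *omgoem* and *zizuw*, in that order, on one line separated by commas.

The pattern is nasality of the final consonant: -u when the stem ends in a nasal (*ozudim*, *ozduzan*); -jit when the stem ends in a non-nasal consonant (*soesif*, *iguw*, *geshap*, *bunitir*).
Since the final consonant of *omgoem* is /m/ (a nasal), it takes -u, giving *omgoemu*.
*zizuw* — final consonant /w/ (non-nasal) → -jit → *zizuwjit*.

omgoemu, zizuwjit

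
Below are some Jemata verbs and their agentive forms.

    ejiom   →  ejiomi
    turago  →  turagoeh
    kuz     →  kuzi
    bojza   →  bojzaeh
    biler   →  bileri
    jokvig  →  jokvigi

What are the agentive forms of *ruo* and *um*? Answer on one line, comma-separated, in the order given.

ruoeh, umi

Looking at the final sound of each stem: -i when the stem ends in a consonant (*ejiom*, *kuz*, *biler*, *jokvig*); -eh when the stem ends in a vowel (*turago*, *bojza*).
The final sound of *ruo* is /o/, which is a vowel, so the suffix is -eh, giving *ruoeh*.
Since the final sound of *um* is /m/ (a consonant), it takes -i, giving *umi*.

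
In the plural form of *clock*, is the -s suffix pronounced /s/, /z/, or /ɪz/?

The stem *clock* ends in a voiceless non-sibilant consonant.
The plural suffix surfaces as /ɪz/ after sibilants, /s/ after other voiceless consonants, and /z/ after other voiced sounds.
So the plural -s on *clock* is pronounced /s/.

/s/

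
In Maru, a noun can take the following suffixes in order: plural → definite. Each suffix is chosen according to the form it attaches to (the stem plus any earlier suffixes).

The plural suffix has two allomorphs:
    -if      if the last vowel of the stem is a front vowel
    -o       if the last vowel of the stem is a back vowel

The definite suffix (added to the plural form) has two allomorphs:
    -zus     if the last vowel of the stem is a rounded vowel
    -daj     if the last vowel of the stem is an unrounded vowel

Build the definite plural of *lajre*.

lajreifdaj

*lajre*: last vowel = /e/, a front vowel → -if → *lajreif*.
The plural form *lajreif* — last vowel /i/ (an unrounded vowel) → -daj → *lajreifdaj*.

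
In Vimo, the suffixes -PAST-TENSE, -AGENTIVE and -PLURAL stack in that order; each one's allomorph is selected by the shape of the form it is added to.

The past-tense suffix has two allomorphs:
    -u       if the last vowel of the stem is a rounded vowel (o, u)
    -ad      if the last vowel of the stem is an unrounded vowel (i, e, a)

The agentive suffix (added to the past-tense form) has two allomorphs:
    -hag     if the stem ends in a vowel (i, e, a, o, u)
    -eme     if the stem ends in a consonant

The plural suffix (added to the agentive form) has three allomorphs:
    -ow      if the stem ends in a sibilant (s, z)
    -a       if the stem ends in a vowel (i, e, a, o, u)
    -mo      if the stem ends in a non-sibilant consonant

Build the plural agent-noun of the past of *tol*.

*tol*: last vowel = /o/, a rounded vowel → -u → *tolu*.
The past-tense form *tolu*: final sound = /u/, a vowel → -hag → *toluhag*.
The agentive form *toluhag*: final sound = /g/, a non-sibilant consonant → -mo → *toluhagmo*.

toluhagmo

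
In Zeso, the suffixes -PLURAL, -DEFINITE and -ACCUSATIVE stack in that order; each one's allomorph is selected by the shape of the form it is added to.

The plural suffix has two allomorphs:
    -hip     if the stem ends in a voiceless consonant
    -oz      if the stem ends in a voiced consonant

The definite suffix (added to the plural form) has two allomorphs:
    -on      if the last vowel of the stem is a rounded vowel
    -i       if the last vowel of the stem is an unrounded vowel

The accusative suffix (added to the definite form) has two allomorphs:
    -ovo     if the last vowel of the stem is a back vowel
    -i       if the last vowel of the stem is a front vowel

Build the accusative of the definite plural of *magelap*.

magelaphipii

*magelap*: final consonant = /p/, voiceless → -hip → *magelaphip*.
Since the last vowel of the plural form *magelaphip* is /i/ (an unrounded vowel), it takes -i, giving *magelaphipi*.
The last vowel of the definite form *magelaphipi* is /i/, which is a front vowel, so the accusative suffix is -i, giving *magelaphipii*.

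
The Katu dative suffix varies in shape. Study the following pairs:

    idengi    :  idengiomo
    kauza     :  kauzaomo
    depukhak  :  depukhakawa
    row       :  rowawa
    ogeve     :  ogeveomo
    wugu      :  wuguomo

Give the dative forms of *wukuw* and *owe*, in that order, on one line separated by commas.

Looking at the final sound of each stem: -awa when the stem ends in a consonant (*depukhak*, *row*); -omo when the stem ends in a vowel (*idengi*, *kauza*, *ogeve*, *wugu*).
*wukuw* — final sound /w/ (a consonant) → -awa → *wukuwawa*.
*owe* — final sound /e/ (a vowel) → -omo → *oweomo*.

wukuwawa, oweomo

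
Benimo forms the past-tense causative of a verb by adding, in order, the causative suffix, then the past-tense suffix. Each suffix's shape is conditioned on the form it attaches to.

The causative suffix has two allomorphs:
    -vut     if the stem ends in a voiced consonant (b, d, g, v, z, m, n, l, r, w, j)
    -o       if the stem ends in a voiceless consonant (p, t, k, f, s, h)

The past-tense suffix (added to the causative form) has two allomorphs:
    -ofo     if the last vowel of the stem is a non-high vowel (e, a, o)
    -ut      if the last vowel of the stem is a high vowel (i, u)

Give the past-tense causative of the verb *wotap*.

wotapoofo

Since the final consonant of *wotap* is /p/ (voiceless), it takes -o, giving *wotapo*.
The causative form *wotapo* — last vowel /o/ (a non-high vowel) → -ofo → *wotapoofo*.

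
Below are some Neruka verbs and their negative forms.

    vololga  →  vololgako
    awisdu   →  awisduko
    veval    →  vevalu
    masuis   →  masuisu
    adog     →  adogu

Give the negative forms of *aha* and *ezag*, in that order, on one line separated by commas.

ahako, ezagu

Looking at the final sound of each stem: -u when the stem ends in a consonant (*veval*, *masuis*, *adog*); -ko when the stem ends in a vowel (*vololga*, *awisdu*).
*aha* — final sound /a/ (a vowel) → -ko → *ahako*.
The final sound of *ezag* is /g/, which is a consonant, so the suffix is -u, giving *ezagu*.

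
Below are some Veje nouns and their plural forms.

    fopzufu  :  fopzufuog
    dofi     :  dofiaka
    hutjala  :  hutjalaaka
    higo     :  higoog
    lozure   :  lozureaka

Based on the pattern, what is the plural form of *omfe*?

The suffix is conditioned by the last vowel: -og when the last vowel of the stem is a rounded vowel (*fopzufu*, *higo*); -aka when the last vowel of the stem is an unrounded vowel (*dofi*, *hutjala*, *lozure*).
Since the last vowel of *omfe* is /e/ (an unrounded vowel), it takes -aka, giving *omfeaka*.

omfeaka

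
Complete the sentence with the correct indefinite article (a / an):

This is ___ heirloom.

The indefinite article is chosen by the initial *sound* of the following word, not its spelling.
*heirloom* begins with the sound /ɛ/ (silent h) — a vowel sound.
So the article is *an*: This is an heirloom.

an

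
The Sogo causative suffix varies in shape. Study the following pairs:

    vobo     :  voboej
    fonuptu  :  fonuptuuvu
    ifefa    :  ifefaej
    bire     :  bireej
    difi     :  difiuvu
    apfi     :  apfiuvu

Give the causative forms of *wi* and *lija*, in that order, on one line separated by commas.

wiuvu, lijaej

The suffix is conditioned by the last vowel: -uvu when the last vowel of the stem is a high vowel (*fonuptu*, *difi*, *apfi*); -ej when the last vowel of the stem is a non-high vowel (*vobo*, *ifefa*, *bire*).
Since the last vowel of *wi* is /i/ (a high vowel), it takes -uvu, giving *wiuvu*.
The last vowel of *lija* is /a/, which is a non-high vowel, so the suffix is -ej, giving *lijaej*.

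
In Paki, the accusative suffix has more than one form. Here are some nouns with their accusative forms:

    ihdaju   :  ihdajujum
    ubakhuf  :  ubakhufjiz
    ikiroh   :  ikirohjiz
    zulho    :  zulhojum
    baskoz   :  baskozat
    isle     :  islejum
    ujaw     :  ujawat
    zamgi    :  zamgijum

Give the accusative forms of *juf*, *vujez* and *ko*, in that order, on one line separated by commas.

jufjiz, vujezat, kojum

The suffix is conditioned by the final sound: -jiz when the stem ends in a voiceless consonant (*ubakhuf*, *ikiroh*); -at when the stem ends in a voiced consonant (*baskoz*, *ujaw*); -jum when the stem ends in a vowel (*ihdaju*, *zulho*, *isle*, *zamgi*).
*juf* — final sound /f/ (a voiceless consonant) → -jiz → *jufjiz*.
The final sound of *vujez* is /z/, which is a voiced consonant, so the suffix is -at, giving *vujezat*.
Since the final sound of *ko* is /o/ (a vowel), it takes -jum, giving *kojum*.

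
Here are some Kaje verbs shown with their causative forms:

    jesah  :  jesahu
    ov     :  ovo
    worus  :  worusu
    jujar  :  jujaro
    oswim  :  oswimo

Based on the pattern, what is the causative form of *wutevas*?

Looking at the final consonant of each stem: -u when the stem ends in a voiceless consonant (*jesah*, *worus*); -o when the stem ends in a voiced consonant (*ov*, *jujar*, *oswim*).
Since the final consonant of *wutevas* is /s/ (voiceless), it takes -u, giving *wutevasu*.

wutevasu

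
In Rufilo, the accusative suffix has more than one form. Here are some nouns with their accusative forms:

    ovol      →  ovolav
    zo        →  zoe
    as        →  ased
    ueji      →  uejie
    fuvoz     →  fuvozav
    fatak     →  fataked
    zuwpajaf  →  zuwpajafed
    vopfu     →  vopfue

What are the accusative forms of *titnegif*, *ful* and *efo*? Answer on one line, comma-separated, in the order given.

titnegifed, fulav, efoe

The suffix is conditioned by the final sound: -ed when the stem ends in a voiceless consonant (*as*, *fatak*, *zuwpajaf*); -av when the stem ends in a voiced consonant (*ovol*, *fuvoz*); -e when the stem ends in a vowel (*zo*, *ueji*, *vopfu*).
Since the final sound of *titnegif* is /f/ (a voiceless consonant), it takes -ed, giving *titnegifed*.
*ful*: final sound = /l/, a voiced consonant → -av → *fulav*.
*efo*: final sound = /o/, a vowel → -e → *efoe*.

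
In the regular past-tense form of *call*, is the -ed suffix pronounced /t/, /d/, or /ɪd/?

/d/

The stem *call* ends in a voiced sound other than /d/.
The -ed suffix is realized as /ɪd/ after /t, d/; as /t/ after other voiceless consonants; and as /d/ after other voiced sounds.
So -ed on *call* is pronounced /d/.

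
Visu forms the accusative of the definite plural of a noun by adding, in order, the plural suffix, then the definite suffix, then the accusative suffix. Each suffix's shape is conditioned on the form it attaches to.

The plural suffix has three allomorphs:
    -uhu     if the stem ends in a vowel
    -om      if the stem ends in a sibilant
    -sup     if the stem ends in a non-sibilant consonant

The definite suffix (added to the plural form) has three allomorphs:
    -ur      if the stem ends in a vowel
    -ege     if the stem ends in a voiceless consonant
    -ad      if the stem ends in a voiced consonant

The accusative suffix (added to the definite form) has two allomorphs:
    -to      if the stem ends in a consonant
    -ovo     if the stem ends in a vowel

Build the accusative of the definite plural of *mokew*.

mokewsupegeovo

Since the final sound of *mokew* is /w/ (a non-sibilant consonant), it takes -sup, giving *mokewsup*.
The final sound of the plural form *mokewsup* is /p/, which is a voiceless consonant, so the definite suffix is -ege, giving *mokewsupege*.
The definite form *mokewsupege*: final sound = /e/, a vowel → -ovo → *mokewsupegeovo*.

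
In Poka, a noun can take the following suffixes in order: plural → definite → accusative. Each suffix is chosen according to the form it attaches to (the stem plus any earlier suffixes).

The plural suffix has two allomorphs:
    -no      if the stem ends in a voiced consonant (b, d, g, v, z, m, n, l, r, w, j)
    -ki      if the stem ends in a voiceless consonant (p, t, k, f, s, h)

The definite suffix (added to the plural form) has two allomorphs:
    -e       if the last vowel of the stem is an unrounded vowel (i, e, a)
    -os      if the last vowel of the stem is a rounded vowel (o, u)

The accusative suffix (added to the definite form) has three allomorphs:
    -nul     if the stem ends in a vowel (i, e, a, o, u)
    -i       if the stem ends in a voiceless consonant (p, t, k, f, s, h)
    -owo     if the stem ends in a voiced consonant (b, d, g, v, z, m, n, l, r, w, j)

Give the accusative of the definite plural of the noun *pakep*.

pakepkienul

*pakep* — final consonant /p/ (voiceless) → -ki → *pakepki*.
The plural form *pakepki*: last vowel = /i/, an unrounded vowel → -e → *pakepkie*.
The final sound of the definite form *pakepkie* is /e/, which is a vowel, so the accusative suffix is -nul, giving *pakepkienul*.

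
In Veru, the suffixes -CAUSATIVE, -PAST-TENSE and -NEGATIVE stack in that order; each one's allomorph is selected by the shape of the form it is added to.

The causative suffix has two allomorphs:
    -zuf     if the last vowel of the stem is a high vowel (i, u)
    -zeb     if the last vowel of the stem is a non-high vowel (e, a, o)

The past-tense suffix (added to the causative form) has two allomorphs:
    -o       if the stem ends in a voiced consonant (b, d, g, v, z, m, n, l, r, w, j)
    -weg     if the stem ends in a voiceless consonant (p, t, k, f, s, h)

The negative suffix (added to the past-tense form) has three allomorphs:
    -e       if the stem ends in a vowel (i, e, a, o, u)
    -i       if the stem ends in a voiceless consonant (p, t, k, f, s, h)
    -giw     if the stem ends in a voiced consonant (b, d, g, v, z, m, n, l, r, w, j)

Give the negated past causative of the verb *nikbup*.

nikbupzufweggiw

*nikbup*: last vowel = /u/, a high vowel → -zuf → *nikbupzuf*.
The causative form *nikbupzuf*: final consonant = /f/, voiceless → -weg → *nikbupzufweg*.
Since the final sound of the past-tense form *nikbupzufweg* is /g/ (a voiced consonant), it takes -giw, giving *nikbupzufweggiw*.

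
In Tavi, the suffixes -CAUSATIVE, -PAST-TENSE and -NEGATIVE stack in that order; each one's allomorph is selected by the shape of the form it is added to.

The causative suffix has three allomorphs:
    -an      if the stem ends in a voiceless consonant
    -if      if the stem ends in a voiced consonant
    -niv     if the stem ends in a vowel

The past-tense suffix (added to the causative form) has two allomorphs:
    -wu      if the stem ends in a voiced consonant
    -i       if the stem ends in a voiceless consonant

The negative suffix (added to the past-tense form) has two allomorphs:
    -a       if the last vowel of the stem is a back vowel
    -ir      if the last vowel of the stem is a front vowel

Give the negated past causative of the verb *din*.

dinifiir

Since the final sound of *din* is /n/ (a voiced consonant), it takes -if, giving *dinif*.
The causative form *dinif* — final consonant /f/ (voiceless) → -i → *dinifi*.
The past-tense form *dinifi* — last vowel /i/ (a front vowel) → -ir → *dinifiir*.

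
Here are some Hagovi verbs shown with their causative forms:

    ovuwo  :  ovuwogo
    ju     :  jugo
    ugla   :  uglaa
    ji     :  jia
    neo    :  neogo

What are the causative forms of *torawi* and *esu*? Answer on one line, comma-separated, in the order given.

torawia, esugo

Looking at the last vowel of each stem: -go when the last vowel of the stem is a rounded vowel (*ovuwo*, *ju*, *neo*); -a when the last vowel of the stem is an unrounded vowel (*ugla*, *ji*).
*torawi*: last vowel = /i/, an unrounded vowel → -a → *torawia*.
The last vowel of *esu* is /u/, which is a rounded vowel, so the suffix is -go, giving *esugo*.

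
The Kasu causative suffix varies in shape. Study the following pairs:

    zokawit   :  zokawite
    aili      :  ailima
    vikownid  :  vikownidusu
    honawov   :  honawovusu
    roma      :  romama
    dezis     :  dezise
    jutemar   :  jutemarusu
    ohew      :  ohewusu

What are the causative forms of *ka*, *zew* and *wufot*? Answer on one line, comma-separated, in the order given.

kama, zewusu, wufote

The suffix is conditioned by the final sound: -e when the stem ends in a voiceless consonant (*zokawit*, *dezis*); -usu when the stem ends in a voiced consonant (*vikownid*, *honawov*, *jutemar*, *ohew*); -ma when the stem ends in a vowel (*aili*, *roma*).
*ka* — final sound /a/ (a vowel) → -ma → *kama*.
Since the final sound of *zew* is /w/ (a voiced consonant), it takes -usu, giving *zewusu*.
*wufot* — final sound /t/ (a voiceless consonant) → -e → *wufote*.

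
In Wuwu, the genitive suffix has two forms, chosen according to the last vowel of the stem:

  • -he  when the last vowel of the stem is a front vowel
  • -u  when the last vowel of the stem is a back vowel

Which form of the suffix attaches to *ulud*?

The last vowel of *ulud* is /u/, which is a back vowel, so the suffix is -u.

-u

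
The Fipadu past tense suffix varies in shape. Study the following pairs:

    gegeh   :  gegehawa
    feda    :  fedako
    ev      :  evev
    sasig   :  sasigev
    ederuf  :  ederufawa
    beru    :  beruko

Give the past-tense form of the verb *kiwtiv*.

Looking at the final sound of each stem: -awa when the stem ends in a voiceless consonant (*gegeh*, *ederuf*); -ev when the stem ends in a voiced consonant (*ev*, *sasig*); -ko when the stem ends in a vowel (*feda*, *beru*).
*kiwtiv* — final sound /v/ (a voiced consonant) → -ev → *kiwtivev*.

kiwtivev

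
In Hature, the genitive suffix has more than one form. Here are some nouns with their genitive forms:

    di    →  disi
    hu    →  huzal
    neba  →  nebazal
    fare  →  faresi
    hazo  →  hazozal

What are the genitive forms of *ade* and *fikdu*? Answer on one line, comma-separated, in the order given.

The pattern is front/back vowel harmony: -si when the last vowel of the stem is a front vowel (*di*, *fare*); -zal when the last vowel of the stem is a back vowel (*hu*, *neba*, *hazo*).
*ade*: last vowel = /e/, a front vowel → -si → *adesi*.
The last vowel of *fikdu* is /u/, which is a back vowel, so the suffix is -zal, giving *fikduzal*.

adesi, fikduzal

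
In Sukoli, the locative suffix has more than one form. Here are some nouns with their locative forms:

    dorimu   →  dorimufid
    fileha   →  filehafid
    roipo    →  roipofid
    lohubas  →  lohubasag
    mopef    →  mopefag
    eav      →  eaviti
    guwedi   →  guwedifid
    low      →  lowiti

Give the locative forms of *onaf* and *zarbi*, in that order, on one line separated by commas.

Looking at the final sound of each stem: -ag when the stem ends in a voiceless consonant (*lohubas*, *mopef*); -iti when the stem ends in a voiced consonant (*eav*, *low*); -fid when the stem ends in a vowel (*dorimu*, *fileha*, *roipo*, *guwedi*).
The final sound of *onaf* is /f/, which is a voiceless consonant, so the suffix is -ag, giving *onafag*.
Since the final sound of *zarbi* is /i/ (a vowel), it takes -fid, giving *zarbifid*.

onafag, zarbifid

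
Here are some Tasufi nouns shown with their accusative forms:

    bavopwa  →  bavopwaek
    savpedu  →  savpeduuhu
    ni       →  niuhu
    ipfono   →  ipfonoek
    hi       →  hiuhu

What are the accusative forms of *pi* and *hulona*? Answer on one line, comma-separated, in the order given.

The pattern is height harmony: -uhu when the last vowel of the stem is a high vowel (*savpedu*, *ni*, *hi*); -ek when the last vowel of the stem is a non-high vowel (*bavopwa*, *ipfono*).
*pi*: last vowel = /i/, a high vowel → -uhu → *piuhu*.
The last vowel of *hulona* is /a/, which is a non-high vowel, so the suffix is -ek, giving *hulonaek*.

piuhu, hulonaek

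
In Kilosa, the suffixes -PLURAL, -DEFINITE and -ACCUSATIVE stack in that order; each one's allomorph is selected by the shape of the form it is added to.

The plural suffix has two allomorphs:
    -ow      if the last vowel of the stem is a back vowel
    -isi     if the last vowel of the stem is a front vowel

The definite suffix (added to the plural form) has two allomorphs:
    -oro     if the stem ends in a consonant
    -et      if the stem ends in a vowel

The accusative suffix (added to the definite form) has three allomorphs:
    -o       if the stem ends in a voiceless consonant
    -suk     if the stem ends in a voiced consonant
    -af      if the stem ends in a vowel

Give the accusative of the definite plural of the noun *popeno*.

popenooworoaf

*popeno* — last vowel /o/ (a back vowel) → -ow → *popenoow*.
The plural form *popenoow*: final sound = /w/, a consonant → -oro → *popenooworo*.
The definite form *popenooworo*: final sound = /o/, a vowel → -af → *popenooworoaf*.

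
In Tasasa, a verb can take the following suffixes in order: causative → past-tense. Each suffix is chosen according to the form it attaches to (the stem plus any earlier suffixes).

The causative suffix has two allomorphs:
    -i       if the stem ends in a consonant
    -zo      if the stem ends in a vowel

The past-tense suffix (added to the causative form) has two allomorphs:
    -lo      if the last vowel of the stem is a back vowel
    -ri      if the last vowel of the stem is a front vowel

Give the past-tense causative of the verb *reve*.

Since the final sound of *reve* is /e/ (a vowel), it takes -zo, giving *revezo*.
The causative form *revezo*: last vowel = /o/, a back vowel → -lo → *revezolo*.

revezolo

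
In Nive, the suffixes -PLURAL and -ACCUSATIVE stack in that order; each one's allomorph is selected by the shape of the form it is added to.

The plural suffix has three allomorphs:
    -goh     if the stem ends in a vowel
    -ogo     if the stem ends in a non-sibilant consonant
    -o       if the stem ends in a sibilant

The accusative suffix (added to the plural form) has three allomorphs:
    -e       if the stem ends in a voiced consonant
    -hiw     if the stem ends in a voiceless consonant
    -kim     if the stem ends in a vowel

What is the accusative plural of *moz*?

*moz*: final sound = /z/, a sibilant → -o → *mozo*.
The final sound of the plural form *mozo* is /o/, which is a vowel, so the accusative suffix is -kim, giving *mozokim*.

mozokim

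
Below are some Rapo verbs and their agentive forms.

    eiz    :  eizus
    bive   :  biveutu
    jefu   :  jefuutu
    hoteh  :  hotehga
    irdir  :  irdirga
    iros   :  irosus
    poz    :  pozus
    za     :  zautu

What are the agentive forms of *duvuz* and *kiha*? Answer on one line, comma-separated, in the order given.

The suffix is conditioned by the final sound: -us when the stem ends in a sibilant (*eiz*, *iros*, *poz*); -ga when the stem ends in a non-sibilant consonant (*hoteh*, *irdir*); -utu when the stem ends in a vowel (*bive*, *jefu*, *za*).
Since the final sound of *duvuz* is /z/ (a sibilant), it takes -us, giving *duvuzus*.
*kiha*: final sound = /a/, a vowel → -utu → *kihautu*.

duvuzus, kihautu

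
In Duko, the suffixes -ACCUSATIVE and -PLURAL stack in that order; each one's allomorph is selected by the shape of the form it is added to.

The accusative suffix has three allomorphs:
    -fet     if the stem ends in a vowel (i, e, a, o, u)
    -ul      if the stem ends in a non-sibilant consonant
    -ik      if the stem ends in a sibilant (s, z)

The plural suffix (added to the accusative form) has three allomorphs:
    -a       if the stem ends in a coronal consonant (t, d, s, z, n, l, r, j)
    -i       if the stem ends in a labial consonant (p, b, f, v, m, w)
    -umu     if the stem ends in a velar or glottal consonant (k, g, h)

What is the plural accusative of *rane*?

Since the final sound of *rane* is /e/ (a vowel), it takes -fet, giving *ranefet*.
The final consonant of the accusative form *ranefet* is /t/, which is coronal, so the plural suffix is -a, giving *ranefeta*.

ranefeta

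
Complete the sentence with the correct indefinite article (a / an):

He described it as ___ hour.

The indefinite article is chosen by the initial *sound* of the following word, not its spelling.
*hour* begins with the sound /aʊ/ (silent h) — a vowel sound.
So the article is *an*: He described it as an hour.

an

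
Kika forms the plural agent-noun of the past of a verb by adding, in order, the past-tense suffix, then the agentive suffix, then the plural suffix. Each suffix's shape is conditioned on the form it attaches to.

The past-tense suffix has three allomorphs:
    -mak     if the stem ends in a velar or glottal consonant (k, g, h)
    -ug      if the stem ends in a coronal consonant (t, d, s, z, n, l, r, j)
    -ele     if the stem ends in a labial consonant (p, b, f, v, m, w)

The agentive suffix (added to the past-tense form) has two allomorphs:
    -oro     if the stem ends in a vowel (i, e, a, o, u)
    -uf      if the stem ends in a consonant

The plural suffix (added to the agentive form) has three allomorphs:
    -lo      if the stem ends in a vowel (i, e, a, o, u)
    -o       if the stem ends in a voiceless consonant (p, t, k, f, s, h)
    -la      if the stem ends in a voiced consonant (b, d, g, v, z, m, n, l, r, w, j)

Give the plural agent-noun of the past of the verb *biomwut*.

Since the final consonant of *biomwut* is /t/ (coronal), it takes -ug, giving *biomwutug*.
Since the final sound of the past-tense form *biomwutug* is /g/ (a consonant), it takes -uf, giving *biomwutuguf*.
The agentive form *biomwutuguf*: final sound = /f/, a voiceless consonant → -o → *biomwutugufo*.

biomwutugufo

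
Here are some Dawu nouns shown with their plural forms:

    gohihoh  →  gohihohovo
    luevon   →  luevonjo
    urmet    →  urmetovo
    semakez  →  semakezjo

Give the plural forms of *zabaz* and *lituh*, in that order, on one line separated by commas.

Looking at the final consonant of each stem: -ovo when the stem ends in a voiceless consonant (*gohihoh*, *urmet*); -jo when the stem ends in a voiced consonant (*luevon*, *semakez*).
*zabaz* — final consonant /z/ (voiced) → -jo → *zabazjo*.
*lituh*: final consonant = /h/, voiceless → -ovo → *lituhovo*.

zabazjo, lituhovo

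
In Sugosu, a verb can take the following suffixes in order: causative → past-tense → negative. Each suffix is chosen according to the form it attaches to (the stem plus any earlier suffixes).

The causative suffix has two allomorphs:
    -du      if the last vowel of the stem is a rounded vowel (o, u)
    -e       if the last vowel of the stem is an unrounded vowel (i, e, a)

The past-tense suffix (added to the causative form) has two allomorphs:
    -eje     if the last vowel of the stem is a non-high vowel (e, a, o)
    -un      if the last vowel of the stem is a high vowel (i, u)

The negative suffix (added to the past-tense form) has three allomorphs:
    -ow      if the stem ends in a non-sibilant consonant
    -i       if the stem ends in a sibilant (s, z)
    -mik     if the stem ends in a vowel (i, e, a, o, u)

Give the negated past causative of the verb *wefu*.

*wefu* — last vowel /u/ (a rounded vowel) → -du → *wefudu*.
Since the last vowel of the causative form *wefudu* is /u/ (a high vowel), it takes -un, giving *wefuduun*.
Since the final sound of the past-tense form *wefuduun* is /n/ (a non-sibilant consonant), it takes -ow, giving *wefuduunow*.

wefuduunow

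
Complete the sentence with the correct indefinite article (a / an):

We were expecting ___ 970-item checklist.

a

The indefinite article is chosen by the initial *sound* of the following word, not its spelling.
The number *970* is spoken "nine hundred …", beginning with /naɪn/ — a consonant sound.
So the article is *a*: We were expecting a 970-item checklist.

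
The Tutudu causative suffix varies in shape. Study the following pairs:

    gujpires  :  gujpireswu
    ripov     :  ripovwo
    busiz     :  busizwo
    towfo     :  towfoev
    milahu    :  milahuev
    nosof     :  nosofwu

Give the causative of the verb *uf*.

ufwu

The alternation tracks the final sound of the stem — -wu when the stem ends in a voiceless consonant (*gujpires*, *nosof*); -wo when the stem ends in a voiced consonant (*ripov*, *busiz*); -ev when the stem ends in a vowel (*towfo*, *milahu*).
The final sound of *uf* is /f/, which is a voiceless consonant, so the suffix is -wu, giving *ufwu*.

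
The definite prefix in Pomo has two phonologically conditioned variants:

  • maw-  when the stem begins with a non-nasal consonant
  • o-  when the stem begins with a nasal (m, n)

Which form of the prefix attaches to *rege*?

maw-

The first consonant of *rege* is /r/, which is non-nasal, so the prefix is maw-.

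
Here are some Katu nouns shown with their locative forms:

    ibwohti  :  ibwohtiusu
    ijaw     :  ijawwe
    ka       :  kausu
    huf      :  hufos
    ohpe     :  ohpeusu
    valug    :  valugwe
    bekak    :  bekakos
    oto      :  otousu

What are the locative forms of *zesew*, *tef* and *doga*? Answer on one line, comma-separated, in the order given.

The suffix is conditioned by the final sound: -os when the stem ends in a voiceless consonant (*huf*, *bekak*); -we when the stem ends in a voiced consonant (*ijaw*, *valug*); -usu when the stem ends in a vowel (*ibwohti*, *ka*, *ohpe*, *oto*).
Since the final sound of *zesew* is /w/ (a voiced consonant), it takes -we, giving *zesewwe*.
Since the final sound of *tef* is /f/ (a voiceless consonant), it takes -os, giving *tefos*.
Since the final sound of *doga* is /a/ (a vowel), it takes -usu, giving *dogausu*.

zesewwe, tefos, dogausu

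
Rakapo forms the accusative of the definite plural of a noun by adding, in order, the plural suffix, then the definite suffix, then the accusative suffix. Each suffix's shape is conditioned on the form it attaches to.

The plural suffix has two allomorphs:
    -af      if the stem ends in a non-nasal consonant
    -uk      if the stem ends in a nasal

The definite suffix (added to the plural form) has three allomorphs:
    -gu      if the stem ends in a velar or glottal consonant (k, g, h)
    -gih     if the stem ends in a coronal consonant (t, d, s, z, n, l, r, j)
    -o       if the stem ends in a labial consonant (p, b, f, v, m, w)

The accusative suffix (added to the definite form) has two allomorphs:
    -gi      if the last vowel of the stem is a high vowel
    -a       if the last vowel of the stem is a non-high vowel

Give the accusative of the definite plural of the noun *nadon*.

nadonukgugi

*nadon* — final consonant /n/ (a nasal) → -uk → *nadonuk*.
The final consonant of the plural form *nadonuk* is /k/, which is velar/glottal, so the definite suffix is -gu, giving *nadonukgu*.
The definite form *nadonukgu*: last vowel = /u/, a high vowel → -gi → *nadonukgugi*.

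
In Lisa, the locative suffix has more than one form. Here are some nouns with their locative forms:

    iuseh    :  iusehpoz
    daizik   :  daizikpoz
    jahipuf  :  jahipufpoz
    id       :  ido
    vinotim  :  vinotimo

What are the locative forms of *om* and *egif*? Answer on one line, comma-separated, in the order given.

The alternation tracks the final consonant of the stem — -poz when the stem ends in a voiceless consonant (*iuseh*, *daizik*, *jahipuf*); -o when the stem ends in a voiced consonant (*id*, *vinotim*).
*om*: final consonant = /m/, voiced → -o → *omo*.
*egif* — final consonant /f/ (voiceless) → -poz → *egifpoz*.

omo, egifpoz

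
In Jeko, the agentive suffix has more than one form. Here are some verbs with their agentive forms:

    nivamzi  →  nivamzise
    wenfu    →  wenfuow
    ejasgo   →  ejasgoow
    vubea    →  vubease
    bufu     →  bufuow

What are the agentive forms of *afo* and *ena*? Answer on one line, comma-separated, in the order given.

afoow, enase

Looking at the last vowel of each stem: -ow when the last vowel of the stem is a rounded vowel (*wenfu*, *ejasgo*, *bufu*); -se when the last vowel of the stem is an unrounded vowel (*nivamzi*, *vubea*).
*afo*: last vowel = /o/, a rounded vowel → -ow → *afoow*.
The last vowel of *ena* is /a/, which is an unrounded vowel, so the suffix is -se, giving *enase*.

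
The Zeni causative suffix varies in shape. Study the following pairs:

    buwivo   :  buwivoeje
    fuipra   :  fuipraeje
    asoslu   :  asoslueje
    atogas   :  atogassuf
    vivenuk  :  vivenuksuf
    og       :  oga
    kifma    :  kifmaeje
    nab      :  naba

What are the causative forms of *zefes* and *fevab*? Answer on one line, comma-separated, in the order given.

Looking at the final sound of each stem: -suf when the stem ends in a voiceless consonant (*atogas*, *vivenuk*); -a when the stem ends in a voiced consonant (*og*, *nab*); -eje when the stem ends in a vowel (*buwivo*, *fuipra*, *asoslu*, *kifma*).
*zefes*: final sound = /s/, a voiceless consonant → -suf → *zefessuf*.
The final sound of *fevab* is /b/, which is a voiced consonant, so the suffix is -a, giving *fevaba*.

zefessuf, fevaba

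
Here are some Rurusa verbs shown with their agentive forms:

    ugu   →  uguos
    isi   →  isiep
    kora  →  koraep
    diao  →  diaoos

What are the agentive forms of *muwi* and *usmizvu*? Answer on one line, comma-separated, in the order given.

muwiep, usmizvuos

Looking at the last vowel of each stem: -os when the last vowel of the stem is a rounded vowel (*ugu*, *diao*); -ep when the last vowel of the stem is an unrounded vowel (*isi*, *kora*).
*muwi*: last vowel = /i/, an unrounded vowel → -ep → *muwiep*.
*usmizvu* — last vowel /u/ (a rounded vowel) → -os → *usmizvuos*.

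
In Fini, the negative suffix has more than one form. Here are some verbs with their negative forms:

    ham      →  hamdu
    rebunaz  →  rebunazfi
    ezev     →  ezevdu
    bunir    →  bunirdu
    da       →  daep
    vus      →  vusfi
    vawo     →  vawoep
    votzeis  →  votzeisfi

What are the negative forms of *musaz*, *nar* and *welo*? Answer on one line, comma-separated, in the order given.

musazfi, nardu, weloep

The pattern is sibilance of the final sound: -fi when the stem ends in a sibilant (*rebunaz*, *vus*, *votzeis*); -du when the stem ends in a non-sibilant consonant (*ham*, *ezev*, *bunir*); -ep when the stem ends in a vowel (*da*, *vawo*).
Since the final sound of *musaz* is /z/ (a sibilant), it takes -fi, giving *musazfi*.
*nar*: final sound = /r/, a non-sibilant consonant → -du → *nardu*.
Since the final sound of *welo* is /o/ (a vowel), it takes -ep, giving *weloep*.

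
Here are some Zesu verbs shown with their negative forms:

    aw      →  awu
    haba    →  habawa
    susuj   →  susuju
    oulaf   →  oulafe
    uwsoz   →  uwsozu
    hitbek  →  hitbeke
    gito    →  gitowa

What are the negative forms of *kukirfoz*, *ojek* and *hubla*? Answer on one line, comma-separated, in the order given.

kukirfozu, ojeke, hublawa

The alternation tracks the final sound of the stem — -e when the stem ends in a voiceless consonant (*oulaf*, *hitbek*); -u when the stem ends in a voiced consonant (*aw*, *susuj*, *uwsoz*); -wa when the stem ends in a vowel (*haba*, *gito*).
Since the final sound of *kukirfoz* is /z/ (a voiced consonant), it takes -u, giving *kukirfozu*.
*ojek* — final sound /k/ (a voiceless consonant) → -e → *ojeke*.
The final sound of *hubla* is /a/, which is a vowel, so the suffix is -wa, giving *hublawa*.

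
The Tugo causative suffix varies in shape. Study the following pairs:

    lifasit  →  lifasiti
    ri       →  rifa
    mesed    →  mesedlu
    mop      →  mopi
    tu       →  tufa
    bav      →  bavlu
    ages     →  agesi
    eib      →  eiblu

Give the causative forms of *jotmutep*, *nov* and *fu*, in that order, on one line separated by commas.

The alternation tracks the final sound of the stem — -i when the stem ends in a voiceless consonant (*lifasit*, *mop*, *ages*); -lu when the stem ends in a voiced consonant (*mesed*, *bav*, *eib*); -fa when the stem ends in a vowel (*ri*, *tu*).
*jotmutep* — final sound /p/ (a voiceless consonant) → -i → *jotmutepi*.
*nov* — final sound /v/ (a voiced consonant) → -lu → *novlu*.
The final sound of *fu* is /u/, which is a vowel, so the suffix is -fa, giving *fufa*.

jotmutepi, novlu, fufa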